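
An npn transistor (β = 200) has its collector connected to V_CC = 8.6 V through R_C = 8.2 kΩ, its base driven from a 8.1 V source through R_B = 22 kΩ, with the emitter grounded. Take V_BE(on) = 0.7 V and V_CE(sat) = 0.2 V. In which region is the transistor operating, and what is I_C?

saturation; I_C ≈ 1 mA

Assume active: I_B = (8.1 − 0.7)/22 = 0.336 mA, giving I_C = β·I_B = 67.3 mA.
But then V_CE = 8.6 − 67.3×8.2 = -543 V < V_CE(sat) = 0.2 V — impossible in the active region.
So the transistor is saturated. With V_CE = 0.2 V, I_C = (V_CC − 0.2)/R_C = 8.4/8.2 = 1.02 mA.
Check: β·I_B = 67.3 mA > I_C = 1.02 mA, confirming saturation.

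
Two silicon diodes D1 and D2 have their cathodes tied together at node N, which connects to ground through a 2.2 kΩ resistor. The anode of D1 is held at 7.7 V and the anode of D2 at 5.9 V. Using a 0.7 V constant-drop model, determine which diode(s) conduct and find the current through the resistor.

Only D1 conducts; I_R ≈ 3.2 mA

Assume both conduct. Then node N would need to be at both 7.7−0.7 = 7 V and 5.9−0.7 = 5.2 V, which is impossible.
Assume only D1 conducts: V_N = 7.7 − 0.7 = 7 V, so I_R = 7/2.2 = 3.18 mA.
Check D2: its anode-to-cathode voltage is 5.9 − 7 = -1.1 V < 0.7 V, so it is off. The assumption is consistent.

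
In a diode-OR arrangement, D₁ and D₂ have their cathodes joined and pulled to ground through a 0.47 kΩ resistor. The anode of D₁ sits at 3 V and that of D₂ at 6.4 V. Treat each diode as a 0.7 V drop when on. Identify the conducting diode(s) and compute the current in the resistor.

Assume both conduct. Then node N would need to be at both 3−0.7 = 2.3 V and 6.4−0.7 = 5.7 V, which is impossible.
Assume only D₂ conducts: V_N = 6.4 − 0.7 = 5.7 V, so I_R = 5.7/0.47 = 12.1 mA.
Check D₁: its anode-to-cathode voltage is 3 − 5.7 = -2.7 V < 0.7 V, so it is off. The assumption is consistent.

Only D₂ conducts; I_R ≈ 12 mA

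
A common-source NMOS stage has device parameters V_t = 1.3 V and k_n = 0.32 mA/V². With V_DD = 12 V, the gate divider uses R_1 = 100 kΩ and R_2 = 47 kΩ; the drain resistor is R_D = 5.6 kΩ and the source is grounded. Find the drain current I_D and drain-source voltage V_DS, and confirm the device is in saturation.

V_G = V_DD·R_2/(R_1+R_2) = 12×47/147 = 3.84 V. With the source grounded, V_GS = V_G = 3.84 V.
Assume saturation: I_D = (k_n/2)(V_GS − V_t)² = (0.32/2)×(3.84 − 1.3)² = 0.16×2.54² = 1.03 mA.
V_DS = V_DD − I_D·R_D = 12 − 1.03×5.6 = 6.23 V.
Saturation requires V_DS ≥ V_GS − V_t = 2.54 V; 6.23 ≥ 2.54 ✓.

I_D ≈ 1 mA, V_DS ≈ 6.2 V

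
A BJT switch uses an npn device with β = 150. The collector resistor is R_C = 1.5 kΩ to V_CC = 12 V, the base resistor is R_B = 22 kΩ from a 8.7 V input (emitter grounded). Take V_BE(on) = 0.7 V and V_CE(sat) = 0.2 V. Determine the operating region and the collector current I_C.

saturation; I_C ≈ 7.9 mA

Assume active: I_B = (8.7 − 0.7)/22 = 0.364 mA, giving I_C = β·I_B = 54.5 mA.
But then V_CE = 12 − 54.5×1.5 = -69.8 V < V_CE(sat) = 0.2 V — impossible in the active region.
So the transistor is saturated. With V_CE = 0.2 V, I_C = (V_CC − 0.2)/R_C = 11.8/1.5 = 7.87 mA.
Check: β·I_B = 54.5 mA > I_C = 7.87 mA, confirming saturation.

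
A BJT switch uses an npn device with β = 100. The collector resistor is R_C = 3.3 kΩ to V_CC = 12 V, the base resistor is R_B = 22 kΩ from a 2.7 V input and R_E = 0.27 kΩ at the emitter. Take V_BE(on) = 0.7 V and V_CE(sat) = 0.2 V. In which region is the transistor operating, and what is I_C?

saturation; I_C ≈ 3.3 mA

Assume active: I_B = (2.7 − 0.7)/(22 + 101×0.27) = 0.0406 mA, I_C = β·I_B = 4.06 mA.
Then V_CE = 12 − 4.06×3.3 − 4.1×0.27 = -2.5 V < 0.2 V — the active assumption fails.
Re-solve with V_CE = 0.2 V. KCL at the emitter: V_E/R_E = (V_BB−0.7−V_E)/R_B + (V_CC−0.2−V_E)/R_C, giving V_E = 0.905 V.
I_C = (V_CC − 0.2 − V_E)/R_C = (11.8 − 0.905)/3.3 = 3.3 mA.
Check: I_B = (2 − 0.905)/22 = 0.0498 mA, and β·I_B = 4.98 mA > I_C, confirming saturation.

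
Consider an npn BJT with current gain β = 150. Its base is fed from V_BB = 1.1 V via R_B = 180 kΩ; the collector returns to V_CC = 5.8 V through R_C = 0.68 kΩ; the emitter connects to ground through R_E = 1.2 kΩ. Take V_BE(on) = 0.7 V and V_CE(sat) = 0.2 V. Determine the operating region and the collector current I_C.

active; I_C ≈ 0.17 mA

Assume active. Base-emitter loop: I_B = (V_BB − V_BE)/(R_B + (β+1)R_E) = (1.1 − 0.7)/(180 + 151×1.2) = 0.00111 mA.
I_C = β·I_B = 150×0.00111 = 0.166 mA.
V_CE = V_CC − I_C·R_C − I_E·R_E = 5.8 − 0.166×0.68 − 0.167×1.2 = 5.49 V > V_CE(sat), so the active-region assumption holds.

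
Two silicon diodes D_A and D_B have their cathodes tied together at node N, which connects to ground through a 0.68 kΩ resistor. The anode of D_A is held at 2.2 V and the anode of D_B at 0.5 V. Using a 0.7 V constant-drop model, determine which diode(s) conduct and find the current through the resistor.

Assume both conduct. Then node N would need to be at both 2.2−0.7 = 1.5 V and 0.5−0.7 = -0.2 V, which is impossible.
Assume only D_A conducts: V_N = 2.2 − 0.7 = 1.5 V, so I_R = 1.5/0.68 = 2.21 mA.
Check D_B: its anode-to-cathode voltage is 0.5 − 1.5 = -1 V < 0.7 V, so it is off. The assumption is consistent.

Only D_A conducts; I_R ≈ 2.2 mA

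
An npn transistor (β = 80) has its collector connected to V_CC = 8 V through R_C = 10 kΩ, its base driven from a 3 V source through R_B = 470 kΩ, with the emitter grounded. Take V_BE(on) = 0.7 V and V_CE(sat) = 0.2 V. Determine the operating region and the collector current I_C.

active; I_C ≈ 0.39 mA

Assume active. Base-emitter loop: I_B = (V_BB − V_BE)/R_B = (3 − 0.7)/470 = 0.00489 mA.
I_C = β·I_B = 80×0.00489 = 0.391 mA.
V_CE = V_CC − I_C·R_C = 8 − 0.391×10 = 4.09 V > V_CE(sat), so the active-region assumption holds.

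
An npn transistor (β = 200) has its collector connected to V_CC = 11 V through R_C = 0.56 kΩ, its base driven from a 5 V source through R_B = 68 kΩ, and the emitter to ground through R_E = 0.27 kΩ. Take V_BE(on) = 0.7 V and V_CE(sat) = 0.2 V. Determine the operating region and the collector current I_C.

Assume active. Base-emitter loop: I_B = (V_BB − V_BE)/(R_B + (β+1)R_E) = (5 − 0.7)/(68 + 201×0.27) = 0.0352 mA.
I_C = β·I_B = 200×0.0352 = 7.03 mA.
V_CE = V_CC − I_C·R_C − I_E·R_E = 11 − 7.03×0.56 − 7.07×0.27 = 5.15 V > V_CE(sat), so the active-region assumption holds.

active; I_C ≈ 7 mA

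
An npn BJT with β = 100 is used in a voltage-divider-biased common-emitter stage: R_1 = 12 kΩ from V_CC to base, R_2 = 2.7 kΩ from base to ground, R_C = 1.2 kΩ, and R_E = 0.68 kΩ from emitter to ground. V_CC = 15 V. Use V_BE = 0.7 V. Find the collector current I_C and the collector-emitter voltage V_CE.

Thevenize the base divider: V_Th = V_CC·R_2/(R_1+R_2) = 15×2.7/14.7 = 2.76 V, R_Th = R_1‖R_2 = 2.2 kΩ.
Base-emitter loop: V_Th = I_B·R_Th + V_BE + (β+1)I_B·R_E, so I_B = (2.76 − 0.7) / (2.2 + 101×0.68) = 0.029 mA.
I_C = β·I_B = 100×0.029 = 2.9 mA, and I_E = (β+1)I_B = 2.93 mA.
V_CE = V_CC − I_C·R_C − I_E·R_E = 15 − 2.9×1.2 − 2.93×0.68 = 9.53 V.
V_CE = 9.53 V > 0.2 V confirms active-region operation.

I_C ≈ 2.9 mA, V_CE ≈ 9.5 V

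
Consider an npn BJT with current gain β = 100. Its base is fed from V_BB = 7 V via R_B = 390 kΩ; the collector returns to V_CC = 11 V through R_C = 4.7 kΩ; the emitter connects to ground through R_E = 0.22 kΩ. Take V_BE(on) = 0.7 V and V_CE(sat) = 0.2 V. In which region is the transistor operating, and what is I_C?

active; I_C ≈ 1.5 mA

Assume active. Base-emitter loop: I_B = (V_BB − V_BE)/(R_B + (β+1)R_E) = (7 − 0.7)/(390 + 101×0.22) = 0.0153 mA.
I_C = β·I_B = 100×0.0153 = 1.53 mA.
V_CE = V_CC − I_C·R_C − I_E·R_E = 11 − 1.53×4.7 − 1.54×0.22 = 3.48 V > V_CE(sat), so the active-region assumption holds.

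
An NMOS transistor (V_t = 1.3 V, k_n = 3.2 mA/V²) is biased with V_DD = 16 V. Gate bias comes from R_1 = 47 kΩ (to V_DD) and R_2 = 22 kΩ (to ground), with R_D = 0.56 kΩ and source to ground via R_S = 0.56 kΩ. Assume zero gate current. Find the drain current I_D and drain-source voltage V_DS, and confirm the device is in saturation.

I_D ≈ 4 mA, V_DS ≈ 12 V

V_G = V_DD·R_2/(R_1+R_2) = 16×22/69 = 5.1 V.
Assume saturation: I_D = (k_n/2)(V_GS − V_t)² with V_GS = V_G − I_D·R_S = 5.1 − 0.56·I_D.
Substituting gives 0.502·I_D² − 7.81·I_D + 23.1 = 0, with roots I_D = 3.97 or 11.6 mA.
The root I_D = 11.6 mA gives V_GS = -1.39 V ≤ V_t, so take I_D = 3.97 mA.
Then V_GS = 2.88 V and V_DS = V_DD − I_D(R_D+R_S) = 16 − 3.97×1.12 = 11.5 V.
Saturation requires V_DS ≥ V_GS − V_t = 1.58 V; 11.5 ≥ 1.58 ✓.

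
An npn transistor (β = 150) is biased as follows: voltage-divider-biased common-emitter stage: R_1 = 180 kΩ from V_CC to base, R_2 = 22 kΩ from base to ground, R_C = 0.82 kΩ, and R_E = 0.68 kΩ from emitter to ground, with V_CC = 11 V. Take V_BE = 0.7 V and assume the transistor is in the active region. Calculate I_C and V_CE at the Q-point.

Thevenize the base divider: V_Th = V_CC·R_2/(R_1+R_2) = 11×22/202 = 1.2 V, R_Th = R_1‖R_2 = 19.6 kΩ.
Base-emitter loop: V_Th = I_B·R_Th + V_BE + (β+1)I_B·R_E, so I_B = (1.2 − 0.7) / (19.6 + 151×0.68) = 0.00407 mA.
I_C = β·I_B = 150×0.00407 = 0.611 mA, and I_E = (β+1)I_B = 0.615 mA.
V_CE = V_CC − I_C·R_C − I_E·R_E = 11 − 0.611×0.82 − 0.615×0.68 = 10.1 V.
V_CE = 10.1 V > 0.2 V confirms active-region operation.

I_C ≈ 0.61 mA, V_CE ≈ 10 V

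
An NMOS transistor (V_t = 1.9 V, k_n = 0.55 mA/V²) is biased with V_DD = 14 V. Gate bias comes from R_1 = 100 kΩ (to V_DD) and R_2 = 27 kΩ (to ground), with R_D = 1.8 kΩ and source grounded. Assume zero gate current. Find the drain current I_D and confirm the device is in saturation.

V_G = V_DD·R_2/(R_1+R_2) = 14×27/127 = 2.98 V. With the source grounded, V_GS = V_G = 2.98 V.
Assume saturation: I_D = (k_n/2)(V_GS − V_t)² = (0.55/2)×(2.98 − 1.9)² = 0.275×1.08² = 0.319 mA.
V_DS = V_DD − I_D·R_D = 14 − 0.319×1.8 = 13.4 V.
Saturation requires V_DS ≥ V_GS − V_t = 1.08 V; 13.4 ≥ 1.08 ✓.

I_D ≈ 0.32 mA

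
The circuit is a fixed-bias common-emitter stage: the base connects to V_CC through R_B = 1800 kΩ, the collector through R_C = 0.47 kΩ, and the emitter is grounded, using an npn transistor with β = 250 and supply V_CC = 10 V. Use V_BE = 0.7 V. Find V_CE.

V_CE ≈ 9.4 V

Base loop: V_CC = I_B·R_B + V_BE, so I_B = (10 − 0.7)/1800 kΩ = 0.00517 mA.
In the active region I_C = β·I_B = 250 × 0.00517 = 1.29 mA.
Collector loop: V_CE = V_CC − I_C·R_C = 10 − 1.29×0.47 = 9.39 V.
Since V_CE = 9.39 V > V_CE(sat) ≈ 0.2 V, the transistor is in the active region as assumed.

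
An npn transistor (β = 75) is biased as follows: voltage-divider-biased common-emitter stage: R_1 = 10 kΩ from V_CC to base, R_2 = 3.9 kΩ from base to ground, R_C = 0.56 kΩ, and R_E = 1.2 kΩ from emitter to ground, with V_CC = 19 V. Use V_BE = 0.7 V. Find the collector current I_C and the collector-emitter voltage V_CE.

I_C ≈ 3.7 mA, V_CE ≈ 12 V

Thevenize the base divider: V_Th = V_CC·R_2/(R_1+R_2) = 19×3.9/13.9 = 5.33 V, R_Th = R_1‖R_2 = 2.81 kΩ.
Base-emitter loop: V_Th = I_B·R_Th + V_BE + (β+1)I_B·R_E, so I_B = (5.33 − 0.7) / (2.81 + 76×1.2) = 0.0493 mA.
I_C = β·I_B = 75×0.0493 = 3.69 mA, and I_E = (β+1)I_B = 3.74 mA.
V_CE = V_CC − I_C·R_C − I_E·R_E = 19 − 3.69×0.56 − 3.74×1.2 = 12.4 V.
V_CE = 12.4 V > 0.2 V confirms active-region operation.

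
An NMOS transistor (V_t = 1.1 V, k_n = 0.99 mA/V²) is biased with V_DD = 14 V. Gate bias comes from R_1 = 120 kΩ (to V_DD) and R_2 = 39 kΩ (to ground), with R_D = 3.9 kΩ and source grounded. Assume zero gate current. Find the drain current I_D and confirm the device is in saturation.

I_D ≈ 2.7 mA

V_G = V_DD·R_2/(R_1+R_2) = 14×39/159 = 3.43 V. With the source grounded, V_GS = V_G = 3.43 V.
Assume saturation: I_D = (k_n/2)(V_GS − V_t)² = (0.99/2)×(3.43 − 1.1)² = 0.495×2.33² = 2.7 mA.
V_DS = V_DD − I_D·R_D = 14 − 2.7×3.9 = 3.48 V.
Saturation requires V_DS ≥ V_GS − V_t = 2.33 V; 3.48 ≥ 2.33 ✓.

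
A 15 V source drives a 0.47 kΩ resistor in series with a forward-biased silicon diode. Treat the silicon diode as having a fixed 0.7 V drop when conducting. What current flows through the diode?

KVL around the loop: 15 = V_D + I·R = 0.7 + I × 0.47 kΩ.
So I = (15 − 0.7) / 0.47 kΩ = 14.3 / 0.47 = 30.4 mA.

I ≈ 30 mA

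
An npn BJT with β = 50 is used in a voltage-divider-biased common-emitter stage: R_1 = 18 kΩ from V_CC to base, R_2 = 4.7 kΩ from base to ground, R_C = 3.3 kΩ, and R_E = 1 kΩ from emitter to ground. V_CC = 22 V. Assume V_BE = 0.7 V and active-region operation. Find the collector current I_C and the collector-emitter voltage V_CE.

Thevenize the base divider: V_Th = V_CC·R_2/(R_1+R_2) = 22×4.7/22.7 = 4.56 V, R_Th = R_1‖R_2 = 3.73 kΩ.
Base-emitter loop: V_Th = I_B·R_Th + V_BE + (β+1)I_B·R_E, so I_B = (4.56 − 0.7) / (3.73 + 51×1) = 0.0704 mA.
I_C = β·I_B = 50×0.0704 = 3.52 mA, and I_E = (β+1)I_B = 3.59 mA.
V_CE = V_CC − I_C·R_C − I_E·R_E = 22 − 3.52×3.3 − 3.59×1 = 6.78 V.
V_CE = 6.78 V > 0.2 V confirms active-region operation.

I_C ≈ 3.5 mA, V_CE ≈ 6.8 V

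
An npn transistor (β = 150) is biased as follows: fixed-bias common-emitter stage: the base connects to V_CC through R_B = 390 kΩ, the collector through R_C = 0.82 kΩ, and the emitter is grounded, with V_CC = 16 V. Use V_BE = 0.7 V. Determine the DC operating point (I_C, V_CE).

Base loop: V_CC = I_B·R_B + V_BE, so I_B = (16 − 0.7)/390 kΩ = 0.0392 mA.
In the active region I_C = β·I_B = 150 × 0.0392 = 5.88 mA.
Collector loop: V_CE = V_CC − I_C·R_C = 16 − 5.88×0.82 = 11.2 V.
Since V_CE = 11.2 V > V_CE(sat) ≈ 0.2 V, the transistor is in the active region as assumed.

I_C ≈ 5.9 mA, V_CE ≈ 11 V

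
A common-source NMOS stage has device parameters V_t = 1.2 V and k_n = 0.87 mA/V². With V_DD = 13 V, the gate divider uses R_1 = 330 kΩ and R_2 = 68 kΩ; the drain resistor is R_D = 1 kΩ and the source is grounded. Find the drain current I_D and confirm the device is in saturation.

V_G = V_DD·R_2/(R_1+R_2) = 13×68/398 = 2.22 V. With the source grounded, V_GS = V_G = 2.22 V.
Assume saturation: I_D = (k_n/2)(V_GS − V_t)² = (0.87/2)×(2.22 − 1.2)² = 0.435×1.02² = 0.454 mA.
V_DS = V_DD − I_D·R_D = 13 − 0.454×1 = 12.5 V.
Saturation requires V_DS ≥ V_GS − V_t = 1.02 V; 12.5 ≥ 1.02 ✓.

I_D ≈ 0.45 mA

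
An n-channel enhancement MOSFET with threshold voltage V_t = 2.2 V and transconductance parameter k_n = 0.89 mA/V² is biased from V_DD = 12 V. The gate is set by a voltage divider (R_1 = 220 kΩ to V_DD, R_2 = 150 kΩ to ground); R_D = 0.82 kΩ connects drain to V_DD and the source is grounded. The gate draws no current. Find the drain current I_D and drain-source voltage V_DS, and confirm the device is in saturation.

I_D ≈ 3.2 mA, V_DS ≈ 9.4 V

V_G = V_DD·R_2/(R_1+R_2) = 12×150/370 = 4.86 V. With the source grounded, V_GS = V_G = 4.86 V.
Assume saturation: I_D = (k_n/2)(V_GS − V_t)² = (0.89/2)×(4.86 − 2.2)² = 0.445×2.66² = 3.16 mA.
V_DS = V_DD − I_D·R_D = 12 − 3.16×0.82 = 9.41 V.
Saturation requires V_DS ≥ V_GS − V_t = 2.66 V; 9.41 ≥ 2.66 ✓.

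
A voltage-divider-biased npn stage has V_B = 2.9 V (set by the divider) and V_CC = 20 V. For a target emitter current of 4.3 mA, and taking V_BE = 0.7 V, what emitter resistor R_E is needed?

R_E ≈ 0.51 kΩ

V_E = V_B − V_BE = 2.9 − 0.7 = 2.2 V.
R_E = V_E / I_E = 2.2 / 4.3 = 0.512 kΩ.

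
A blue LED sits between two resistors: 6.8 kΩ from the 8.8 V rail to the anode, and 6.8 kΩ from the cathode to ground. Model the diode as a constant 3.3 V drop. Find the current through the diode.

I ≈ 0.4 mA

The two resistors are in series with the diode, so KVL gives 8.8 = I·6.8 + 3.3 + I·6.8.
I = (8.8 − 3.3) / (6.8 + 6.8) kΩ = 5.5 / 13.6 = 0.404 mA.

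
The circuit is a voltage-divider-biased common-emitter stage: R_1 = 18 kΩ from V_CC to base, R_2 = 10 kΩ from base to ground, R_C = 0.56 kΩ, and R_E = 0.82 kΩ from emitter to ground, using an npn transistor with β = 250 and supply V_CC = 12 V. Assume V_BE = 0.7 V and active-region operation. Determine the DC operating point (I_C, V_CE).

I_C ≈ 4.2 mA, V_CE ≈ 6.2 V

Thevenize the base divider: V_Th = V_CC·R_2/(R_1+R_2) = 12×10/28 = 4.29 V, R_Th = R_1‖R_2 = 6.43 kΩ.
Base-emitter loop: V_Th = I_B·R_Th + V_BE + (β+1)I_B·R_E, so I_B = (4.29 − 0.7) / (6.43 + 251×0.82) = 0.0169 mA.
I_C = β·I_B = 250×0.0169 = 4.22 mA, and I_E = (β+1)I_B = 4.24 mA.
V_CE = V_CC − I_C·R_C − I_E·R_E = 12 − 4.22×0.56 − 4.24×0.82 = 6.16 V.
V_CE = 6.16 V > 0.2 V confirms active-region operation.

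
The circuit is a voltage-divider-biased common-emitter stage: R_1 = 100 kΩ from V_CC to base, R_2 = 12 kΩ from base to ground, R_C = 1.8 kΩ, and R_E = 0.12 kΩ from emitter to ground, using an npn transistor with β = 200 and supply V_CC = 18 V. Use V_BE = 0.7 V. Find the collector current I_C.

Thevenize the base divider: V_Th = V_CC·R_2/(R_1+R_2) = 18×12/112 = 1.93 V, R_Th = R_1‖R_2 = 10.7 kΩ.
Base-emitter loop: V_Th = I_B·R_Th + V_BE + (β+1)I_B·R_E, so I_B = (1.93 − 0.7) / (10.7 + 201×0.12) = 0.0353 mA.
I_C = β·I_B = 200×0.0353 = 7.05 mA, and I_E = (β+1)I_B = 7.09 mA.
V_CE = V_CC − I_C·R_C − I_E·R_E = 18 − 7.05×1.8 − 7.09×0.12 = 4.45 V.
V_CE = 4.45 V > 0.2 V confirms active-region operation.

I_C ≈ 7.1 mA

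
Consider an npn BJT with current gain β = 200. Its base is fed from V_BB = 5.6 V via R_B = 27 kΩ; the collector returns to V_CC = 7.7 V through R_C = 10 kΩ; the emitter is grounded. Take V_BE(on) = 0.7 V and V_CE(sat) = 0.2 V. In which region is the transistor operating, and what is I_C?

Assume active: I_B = (5.6 − 0.7)/27 = 0.181 mA, giving I_C = β·I_B = 36.3 mA.
But then V_CE = 7.7 − 36.3×10 = -355 V < V_CE(sat) = 0.2 V — impossible in the active region.
So the transistor is saturated. With V_CE = 0.2 V, I_C = (V_CC − 0.2)/R_C = 7.5/10 = 0.75 mA.
Check: β·I_B = 36.3 mA > I_C = 0.75 mA, confirming saturation.

saturation; I_C ≈ 0.75 mA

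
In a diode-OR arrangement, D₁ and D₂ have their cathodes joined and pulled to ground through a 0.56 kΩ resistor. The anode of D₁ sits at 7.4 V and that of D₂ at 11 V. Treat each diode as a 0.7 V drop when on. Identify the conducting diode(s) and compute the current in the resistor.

Only D₂ conducts; I_R ≈ 18 mA

Assume both conduct. Then node N would need to be at both 7.4−0.7 = 6.7 V and 11−0.7 = 10.3 V, which is impossible.
Assume only D₂ conducts: V_N = 11 − 0.7 = 10.3 V, so I_R = 10.3/0.56 = 18.4 mA.
Check D₁: its anode-to-cathode voltage is 7.4 − 10.3 = -2.9 V < 0.7 V, so it is off. The assumption is consistent.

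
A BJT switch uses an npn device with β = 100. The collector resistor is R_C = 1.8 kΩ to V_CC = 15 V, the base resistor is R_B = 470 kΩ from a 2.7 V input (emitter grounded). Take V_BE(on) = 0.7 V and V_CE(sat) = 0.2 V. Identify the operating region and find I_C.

active; I_C ≈ 0.43 mA

Assume active. Base-emitter loop: I_B = (V_BB − V_BE)/R_B = (2.7 − 0.7)/470 = 0.00426 mA.
I_C = β·I_B = 100×0.00426 = 0.426 mA.
V_CE = V_CC − I_C·R_C = 15 − 0.426×1.8 = 14.2 V > V_CE(sat), so the active-region assumption holds.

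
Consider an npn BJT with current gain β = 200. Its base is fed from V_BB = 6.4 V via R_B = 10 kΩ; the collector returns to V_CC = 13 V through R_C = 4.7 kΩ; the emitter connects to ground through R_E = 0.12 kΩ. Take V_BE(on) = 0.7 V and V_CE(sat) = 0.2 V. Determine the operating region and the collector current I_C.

saturation; I_C ≈ 2.6 mA

Assume active: I_B = (6.4 − 0.7)/(10 + 201×0.12) = 0.167 mA, I_C = β·I_B = 33.4 mA.
Then V_CE = 13 − 33.4×4.7 − 33.6×0.12 = -148 V < 0.2 V — the active assumption fails.
Re-solve with V_CE = 0.2 V. KCL at the emitter: V_E/R_E = (V_BB−0.7−V_E)/R_B + (V_CC−0.2−V_E)/R_C, giving V_E = 0.381 V.
I_C = (V_CC − 0.2 − V_E)/R_C = (12.8 − 0.381)/4.7 = 2.64 mA.
Check: I_B = (5.7 − 0.381)/10 = 0.532 mA, and β·I_B = 106 mA > I_C, confirming saturation.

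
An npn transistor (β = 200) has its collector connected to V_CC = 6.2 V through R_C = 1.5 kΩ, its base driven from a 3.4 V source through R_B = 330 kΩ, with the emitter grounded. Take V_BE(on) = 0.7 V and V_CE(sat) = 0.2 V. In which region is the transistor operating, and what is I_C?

active; I_C ≈ 1.6 mA

Assume active. Base-emitter loop: I_B = (V_BB − V_BE)/R_B = (3.4 − 0.7)/330 = 0.00818 mA.
I_C = β·I_B = 200×0.00818 = 1.64 mA.
V_CE = V_CC − I_C·R_C = 6.2 − 1.64×1.5 = 3.75 V > V_CE(sat), so the active-region assumption holds.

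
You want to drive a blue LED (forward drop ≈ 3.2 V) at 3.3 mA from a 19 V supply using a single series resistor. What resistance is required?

R ≈ 4.8 kΩ

The resistor drops V_S − V_D = 19 − 3.2 = 15.8 V at 3.3 mA.
R = 15.8 V / 3.3 mA = 4.79 kΩ.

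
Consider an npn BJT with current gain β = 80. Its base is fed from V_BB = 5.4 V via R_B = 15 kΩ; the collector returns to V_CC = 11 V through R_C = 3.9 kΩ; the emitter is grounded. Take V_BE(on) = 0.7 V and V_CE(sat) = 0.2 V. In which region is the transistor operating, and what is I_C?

saturation; I_C ≈ 2.8 mA

Assume active: I_B = (5.4 − 0.7)/15 = 0.313 mA, giving I_C = β·I_B = 25.1 mA.
But then V_CE = 11 − 25.1×3.9 = -86.8 V < V_CE(sat) = 0.2 V — impossible in the active region.
So the transistor is saturated. With V_CE = 0.2 V, I_C = (V_CC − 0.2)/R_C = 10.8/3.9 = 2.77 mA.
Check: β·I_B = 25.1 mA > I_C = 2.77 mA, confirming saturation.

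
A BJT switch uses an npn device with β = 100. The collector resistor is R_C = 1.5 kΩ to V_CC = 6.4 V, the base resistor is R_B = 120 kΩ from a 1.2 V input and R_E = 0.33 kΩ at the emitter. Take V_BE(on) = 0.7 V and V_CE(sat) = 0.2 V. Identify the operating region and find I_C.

active; I_C ≈ 0.33 mA

Assume active. Base-emitter loop: I_B = (V_BB − V_BE)/(R_B + (β+1)R_E) = (1.2 − 0.7)/(120 + 101×0.33) = 0.00326 mA.
I_C = β·I_B = 100×0.00326 = 0.326 mA.
V_CE = V_CC − I_C·R_C − I_E·R_E = 6.4 − 0.326×1.5 − 0.329×0.33 = 5.8 V > V_CE(sat), so the active-region assumption holds.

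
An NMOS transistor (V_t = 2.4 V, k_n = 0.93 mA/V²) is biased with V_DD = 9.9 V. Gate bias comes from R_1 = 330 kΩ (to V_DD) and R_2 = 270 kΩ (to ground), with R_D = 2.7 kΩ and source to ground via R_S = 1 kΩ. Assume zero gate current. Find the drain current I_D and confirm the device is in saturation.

I_D ≈ 0.77 mA

V_G = V_DD·R_2/(R_1+R_2) = 9.9×270/600 = 4.46 V.
Assume saturation: I_D = (k_n/2)(V_GS − V_t)² with V_GS = V_G − I_D·R_S = 4.46 − 1·I_D.
Substituting gives 0.465·I_D² − 2.91·I_D + 1.96 = 0, with roots I_D = 0.769 or 5.49 mA.
The root I_D = 5.49 mA gives V_GS = -1.04 V ≤ V_t, so take I_D = 0.769 mA.
Then V_GS = 3.69 V and V_DS = V_DD − I_D(R_D+R_S) = 9.9 − 0.769×3.7 = 7.05 V.
Saturation requires V_DS ≥ V_GS − V_t = 1.29 V; 7.05 ≥ 1.29 ✓.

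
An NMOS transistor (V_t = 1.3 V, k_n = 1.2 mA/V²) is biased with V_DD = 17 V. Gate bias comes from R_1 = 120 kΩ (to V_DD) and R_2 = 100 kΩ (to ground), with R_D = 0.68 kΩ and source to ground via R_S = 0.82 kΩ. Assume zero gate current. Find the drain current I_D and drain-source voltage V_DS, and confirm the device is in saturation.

V_G = V_DD·R_2/(R_1+R_2) = 17×100/220 = 7.73 V.
Assume saturation: I_D = (k_n/2)(V_GS − V_t)² with V_GS = V_G − I_D·R_S = 7.73 − 0.82·I_D.
Substituting gives 0.403·I_D² − 7.32·I_D + 24.8 = 0, with roots I_D = 4.5 or 13.7 mA.
The root I_D = 13.7 mA gives V_GS = -3.47 V ≤ V_t, so take I_D = 4.5 mA.
Then V_GS = 4.04 V and V_DS = V_DD − I_D(R_D+R_S) = 17 − 4.5×1.5 = 10.3 V.
Saturation requires V_DS ≥ V_GS − V_t = 2.74 V; 10.3 ≥ 2.74 ✓.

I_D ≈ 4.5 mA, V_DS ≈ 10 V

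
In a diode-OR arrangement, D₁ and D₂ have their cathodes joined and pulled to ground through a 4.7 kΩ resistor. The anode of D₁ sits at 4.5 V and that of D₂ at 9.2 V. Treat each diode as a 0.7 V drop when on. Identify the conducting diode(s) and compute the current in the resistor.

Assume both conduct. Then node N would need to be at both 4.5−0.7 = 3.8 V and 9.2−0.7 = 8.5 V, which is impossible.
Assume only D₂ conducts: V_N = 9.2 − 0.7 = 8.5 V, so I_R = 8.5/4.7 = 1.81 mA.
Check D₁: its anode-to-cathode voltage is 4.5 − 8.5 = -4 V < 0.7 V, so it is off. The assumption is consistent.

Only D₂ conducts; I_R ≈ 1.8 mA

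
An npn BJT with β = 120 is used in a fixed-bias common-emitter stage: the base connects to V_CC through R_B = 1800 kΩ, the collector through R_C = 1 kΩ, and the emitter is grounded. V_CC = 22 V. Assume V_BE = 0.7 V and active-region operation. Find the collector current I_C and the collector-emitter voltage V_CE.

I_C ≈ 1.4 mA, V_CE ≈ 21 V

Base loop: V_CC = I_B·R_B + V_BE, so I_B = (22 − 0.7)/1800 kΩ = 0.0118 mA.
In the active region I_C = β·I_B = 120 × 0.0118 = 1.42 mA.
Collector loop: V_CE = V_CC − I_C·R_C = 22 − 1.42×1 = 20.6 V.
Since V_CE = 20.6 V > V_CE(sat) ≈ 0.2 V, the transistor is in the active region as assumed.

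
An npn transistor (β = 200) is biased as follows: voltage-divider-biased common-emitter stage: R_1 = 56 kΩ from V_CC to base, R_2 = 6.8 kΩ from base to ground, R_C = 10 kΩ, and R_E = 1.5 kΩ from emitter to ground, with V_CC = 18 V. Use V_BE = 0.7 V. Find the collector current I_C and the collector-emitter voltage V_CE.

I_C ≈ 0.81 mA, V_CE ≈ 8.7 V

Thevenize the base divider: V_Th = V_CC·R_2/(R_1+R_2) = 18×6.8/62.8 = 1.95 V, R_Th = R_1‖R_2 = 6.06 kΩ.
Base-emitter loop: V_Th = I_B·R_Th + V_BE + (β+1)I_B·R_E, so I_B = (1.95 − 0.7) / (6.06 + 201×1.5) = 0.00406 mA.
I_C = β·I_B = 200×0.00406 = 0.812 mA, and I_E = (β+1)I_B = 0.816 mA.
V_CE = V_CC − I_C·R_C − I_E·R_E = 18 − 0.812×10 − 0.816×1.5 = 8.65 V.
V_CE = 8.65 V > 0.2 V confirms active-region operation.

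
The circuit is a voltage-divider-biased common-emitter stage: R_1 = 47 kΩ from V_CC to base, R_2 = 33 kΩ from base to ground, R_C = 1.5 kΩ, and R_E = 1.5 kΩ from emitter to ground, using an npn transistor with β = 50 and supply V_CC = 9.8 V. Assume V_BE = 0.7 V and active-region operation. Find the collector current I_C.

Thevenize the base divider: V_Th = V_CC·R_2/(R_1+R_2) = 9.8×33/80 = 4.04 V, R_Th = R_1‖R_2 = 19.4 kΩ.
Base-emitter loop: V_Th = I_B·R_Th + V_BE + (β+1)I_B·R_E, so I_B = (4.04 − 0.7) / (19.4 + 51×1.5) = 0.0349 mA.
I_C = β·I_B = 50×0.0349 = 1.74 mA, and I_E = (β+1)I_B = 1.78 mA.
V_CE = V_CC − I_C·R_C − I_E·R_E = 9.8 − 1.74×1.5 − 1.78×1.5 = 4.52 V.
V_CE = 4.52 V > 0.2 V confirms active-region operation.

I_C ≈ 1.7 mA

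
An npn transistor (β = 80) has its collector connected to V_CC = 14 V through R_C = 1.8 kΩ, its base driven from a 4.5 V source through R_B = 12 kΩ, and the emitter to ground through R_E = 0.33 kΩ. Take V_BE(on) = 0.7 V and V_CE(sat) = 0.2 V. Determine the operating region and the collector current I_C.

Assume active: I_B = (4.5 − 0.7)/(12 + 81×0.33) = 0.0981 mA, I_C = β·I_B = 7.85 mA.
Then V_CE = 14 − 7.85×1.8 − 7.95×0.33 = -2.75 V < 0.2 V — the active assumption fails.
Re-solve with V_CE = 0.2 V. KCL at the emitter: V_E/R_E = (V_BB−0.7−V_E)/R_B + (V_CC−0.2−V_E)/R_C, giving V_E = 2.18 V.
I_C = (V_CC − 0.2 − V_E)/R_C = (13.8 − 2.18)/1.8 = 6.46 mA.
Check: I_B = (3.8 − 2.18)/12 = 0.135 mA, and β·I_B = 10.8 mA > I_C, confirming saturation.

saturation; I_C ≈ 6.5 mA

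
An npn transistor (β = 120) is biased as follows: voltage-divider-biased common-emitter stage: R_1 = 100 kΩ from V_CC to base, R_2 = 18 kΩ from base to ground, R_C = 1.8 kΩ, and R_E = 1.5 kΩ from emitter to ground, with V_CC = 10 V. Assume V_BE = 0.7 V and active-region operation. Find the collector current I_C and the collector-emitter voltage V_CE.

I_C ≈ 0.5 mA, V_CE ≈ 8.3 V

Thevenize the base divider: V_Th = V_CC·R_2/(R_1+R_2) = 10×18/118 = 1.53 V, R_Th = R_1‖R_2 = 15.3 kΩ.
Base-emitter loop: V_Th = I_B·R_Th + V_BE + (β+1)I_B·R_E, so I_B = (1.53 − 0.7) / (15.3 + 121×1.5) = 0.0042 mA.
I_C = β·I_B = 120×0.0042 = 0.503 mA, and I_E = (β+1)I_B = 0.508 mA.
V_CE = V_CC − I_C·R_C − I_E·R_E = 10 − 0.503×1.8 − 0.508×1.5 = 8.33 V.
V_CE = 8.33 V > 0.2 V confirms active-region operation.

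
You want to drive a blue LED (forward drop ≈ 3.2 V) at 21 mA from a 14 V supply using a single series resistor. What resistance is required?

R ≈ 0.51 kΩ

The resistor drops V_S − V_D = 14 − 3.2 = 10.8 V at 21 mA.
R = 10.8 V / 21 mA = 0.514 kΩ.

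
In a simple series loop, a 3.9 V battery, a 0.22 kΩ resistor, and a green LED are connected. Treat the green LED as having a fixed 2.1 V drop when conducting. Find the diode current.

KVL around the loop: 3.9 = V_D + I·R = 2.1 + I × 0.22 kΩ.
So I = (3.9 − 2.1) / 0.22 kΩ = 1.8 / 0.22 = 8.18 mA.

I ≈ 8.2 mA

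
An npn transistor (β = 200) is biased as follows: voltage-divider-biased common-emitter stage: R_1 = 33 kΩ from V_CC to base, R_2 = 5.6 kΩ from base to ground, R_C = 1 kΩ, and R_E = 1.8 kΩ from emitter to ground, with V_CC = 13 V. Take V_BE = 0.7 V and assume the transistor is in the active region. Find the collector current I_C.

I_C ≈ 0.65 mA

Thevenize the base divider: V_Th = V_CC·R_2/(R_1+R_2) = 13×5.6/38.6 = 1.89 V, R_Th = R_1‖R_2 = 4.79 kΩ.
Base-emitter loop: V_Th = I_B·R_Th + V_BE + (β+1)I_B·R_E, so I_B = (1.89 − 0.7) / (4.79 + 201×1.8) = 0.00324 mA.
I_C = β·I_B = 200×0.00324 = 0.647 mA, and I_E = (β+1)I_B = 0.65 mA.
V_CE = V_CC − I_C·R_C − I_E·R_E = 13 − 0.647×1 − 0.65×1.8 = 11.2 V.
V_CE = 11.2 V > 0.2 V confirms active-region operation.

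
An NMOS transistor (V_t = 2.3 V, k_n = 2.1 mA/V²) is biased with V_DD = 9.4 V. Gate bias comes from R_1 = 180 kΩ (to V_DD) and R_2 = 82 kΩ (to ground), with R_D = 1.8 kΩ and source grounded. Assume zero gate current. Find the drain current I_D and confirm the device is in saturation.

V_G = V_DD·R_2/(R_1+R_2) = 9.4×82/262 = 2.94 V. With the source grounded, V_GS = V_G = 2.94 V.
Assume saturation: I_D = (k_n/2)(V_GS − V_t)² = (2.1/2)×(2.94 − 2.3)² = 1.05×0.642² = 0.433 mA.
V_DS = V_DD − I_D·R_D = 9.4 − 0.433×1.8 = 8.62 V.
Saturation requires V_DS ≥ V_GS − V_t = 0.642 V; 8.62 ≥ 0.642 ✓.

I_D ≈ 0.43 mA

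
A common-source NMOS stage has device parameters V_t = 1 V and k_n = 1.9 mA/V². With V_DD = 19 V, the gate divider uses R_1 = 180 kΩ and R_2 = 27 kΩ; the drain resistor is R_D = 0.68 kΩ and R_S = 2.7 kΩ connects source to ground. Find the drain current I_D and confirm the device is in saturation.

I_D ≈ 0.33 mA

V_G = V_DD·R_2/(R_1+R_2) = 19×27/207 = 2.48 V.
Assume saturation: I_D = (k_n/2)(V_GS − V_t)² with V_GS = V_G − I_D·R_S = 2.48 − 2.7·I_D.
Substituting gives 6.93·I_D² − 8.58·I_D + 2.08 = 0, with roots I_D = 0.329 or 0.91 mA.
The root I_D = 0.91 mA gives V_GS = 0.0213 V ≤ V_t, so take I_D = 0.329 mA.
Then V_GS = 1.59 V and V_DS = V_DD − I_D(R_D+R_S) = 19 − 0.329×3.38 = 17.9 V.
Saturation requires V_DS ≥ V_GS − V_t = 0.589 V; 17.9 ≥ 0.589 ✓.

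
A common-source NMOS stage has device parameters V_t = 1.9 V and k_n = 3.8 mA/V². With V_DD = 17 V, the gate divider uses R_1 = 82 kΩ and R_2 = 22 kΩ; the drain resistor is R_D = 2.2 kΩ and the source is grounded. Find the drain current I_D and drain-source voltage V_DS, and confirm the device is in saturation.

V_G = V_DD·R_2/(R_1+R_2) = 17×22/104 = 3.6 V. With the source grounded, V_GS = V_G = 3.6 V.
Assume saturation: I_D = (k_n/2)(V_GS − V_t)² = (3.8/2)×(3.6 − 1.9)² = 1.9×1.7² = 5.47 mA.
V_DS = V_DD − I_D·R_D = 17 − 5.47×2.2 = 4.97 V.
Saturation requires V_DS ≥ V_GS − V_t = 1.7 V; 4.97 ≥ 1.7 ✓.

I_D ≈ 5.5 mA, V_DS ≈ 5 V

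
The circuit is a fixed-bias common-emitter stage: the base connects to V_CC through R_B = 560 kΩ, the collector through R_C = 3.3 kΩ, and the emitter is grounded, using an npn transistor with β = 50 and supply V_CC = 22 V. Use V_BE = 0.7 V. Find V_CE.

Base loop: V_CC = I_B·R_B + V_BE, so I_B = (22 − 0.7)/560 kΩ = 0.038 mA.
In the active region I_C = β·I_B = 50 × 0.038 = 1.9 mA.
Collector loop: V_CE = V_CC − I_C·R_C = 22 − 1.9×3.3 = 15.7 V.
Since V_CE = 15.7 V > V_CE(sat) ≈ 0.2 V, the transistor is in the active region as assumed.

V_CE ≈ 16 V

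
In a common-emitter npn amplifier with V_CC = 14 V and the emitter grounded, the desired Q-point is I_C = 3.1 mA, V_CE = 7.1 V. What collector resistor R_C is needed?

R_C ≈ 2.2 kΩ

Collector loop: V_CC = I_C·R_C + V_CE.
R_C = (V_CC − V_CE)/I_C = (14 − 7.1)/3.1 = 2.23 kΩ.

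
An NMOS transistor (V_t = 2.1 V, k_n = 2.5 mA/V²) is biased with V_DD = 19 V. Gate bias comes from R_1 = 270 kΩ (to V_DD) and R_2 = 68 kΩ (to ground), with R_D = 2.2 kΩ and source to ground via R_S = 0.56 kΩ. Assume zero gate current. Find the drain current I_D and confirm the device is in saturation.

V_G = V_DD·R_2/(R_1+R_2) = 19×68/338 = 3.82 V.
Assume saturation: I_D = (k_n/2)(V_GS − V_t)² with V_GS = V_G − I_D·R_S = 3.82 − 0.56·I_D.
Substituting gives 0.392·I_D² − 3.41·I_D + 3.71 = 0, with roots I_D = 1.27 or 7.43 mA.
The root I_D = 7.43 mA gives V_GS = -0.338 V ≤ V_t, so take I_D = 1.27 mA.
Then V_GS = 3.11 V and V_DS = V_DD − I_D(R_D+R_S) = 19 − 1.27×2.76 = 15.5 V.
Saturation requires V_DS ≥ V_GS − V_t = 1.01 V; 15.5 ≥ 1.01 ✓.

I_D ≈ 1.3 mA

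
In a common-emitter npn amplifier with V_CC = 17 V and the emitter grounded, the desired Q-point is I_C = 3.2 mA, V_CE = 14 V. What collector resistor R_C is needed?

Collector loop: V_CC = I_C·R_C + V_CE.
R_C = (V_CC − V_CE)/I_C = (17 − 14)/3.2 = 0.938 kΩ.

R_C ≈ 0.94 kΩ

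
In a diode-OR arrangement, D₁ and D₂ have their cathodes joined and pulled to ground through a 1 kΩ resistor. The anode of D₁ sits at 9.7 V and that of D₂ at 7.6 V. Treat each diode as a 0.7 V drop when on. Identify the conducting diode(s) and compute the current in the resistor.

Only D₁ conducts; I_R ≈ 9 mA

Assume both conduct. Then node N would need to be at both 9.7−0.7 = 9 V and 7.6−0.7 = 6.9 V, which is impossible.
Assume only D₁ conducts: V_N = 9.7 − 0.7 = 9 V, so I_R = 9/1 = 9 mA.
Check D₂: its anode-to-cathode voltage is 7.6 − 9 = -1.4 V < 0.7 V, so it is off. The assumption is consistent.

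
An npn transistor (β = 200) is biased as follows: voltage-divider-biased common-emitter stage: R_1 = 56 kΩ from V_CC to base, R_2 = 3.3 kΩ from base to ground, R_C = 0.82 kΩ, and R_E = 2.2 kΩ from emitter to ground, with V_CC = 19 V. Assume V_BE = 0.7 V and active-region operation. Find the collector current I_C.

Thevenize the base divider: V_Th = V_CC·R_2/(R_1+R_2) = 19×3.3/59.3 = 1.06 V, R_Th = R_1‖R_2 = 3.12 kΩ.
Base-emitter loop: V_Th = I_B·R_Th + V_BE + (β+1)I_B·R_E, so I_B = (1.06 − 0.7) / (3.12 + 201×2.2) = 0.000802 mA.
I_C = β·I_B = 200×0.000802 = 0.16 mA, and I_E = (β+1)I_B = 0.161 mA.
V_CE = V_CC − I_C·R_C − I_E·R_E = 19 − 0.16×0.82 − 0.161×2.2 = 18.5 V.
V_CE = 18.5 V > 0.2 V confirms active-region operation.

I_C ≈ 0.16 mA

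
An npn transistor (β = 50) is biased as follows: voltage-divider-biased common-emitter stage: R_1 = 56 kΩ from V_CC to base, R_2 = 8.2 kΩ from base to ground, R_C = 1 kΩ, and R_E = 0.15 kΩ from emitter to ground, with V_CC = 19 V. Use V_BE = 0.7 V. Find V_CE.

Thevenize the base divider: V_Th = V_CC·R_2/(R_1+R_2) = 19×8.2/64.2 = 2.43 V, R_Th = R_1‖R_2 = 7.15 kΩ.
Base-emitter loop: V_Th = I_B·R_Th + V_BE + (β+1)I_B·R_E, so I_B = (2.43 − 0.7) / (7.15 + 51×0.15) = 0.117 mA.
I_C = β·I_B = 50×0.117 = 5.83 mA, and I_E = (β+1)I_B = 5.95 mA.
V_CE = V_CC − I_C·R_C − I_E·R_E = 19 − 5.83×1 − 5.95×0.15 = 12.3 V.
V_CE = 12.3 V > 0.2 V confirms active-region operation.

V_CE ≈ 12 V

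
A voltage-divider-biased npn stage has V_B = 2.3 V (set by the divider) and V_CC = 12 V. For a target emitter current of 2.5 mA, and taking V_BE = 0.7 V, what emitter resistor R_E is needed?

V_E = V_B − V_BE = 2.3 − 0.7 = 1.6 V.
R_E = V_E / I_E = 1.6 / 2.5 = 0.64 kΩ.

R_E ≈ 0.64 kΩ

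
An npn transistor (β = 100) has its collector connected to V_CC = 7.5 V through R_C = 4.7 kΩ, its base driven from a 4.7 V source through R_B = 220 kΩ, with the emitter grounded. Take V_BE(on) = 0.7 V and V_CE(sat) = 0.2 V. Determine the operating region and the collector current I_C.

saturation; I_C ≈ 1.6 mA

Assume active: I_B = (4.7 − 0.7)/220 = 0.0182 mA, giving I_C = β·I_B = 1.82 mA.
But then V_CE = 7.5 − 1.82×4.7 = -1.05 V < V_CE(sat) = 0.2 V — impossible in the active region.
So the transistor is saturated. With V_CE = 0.2 V, I_C = (V_CC − 0.2)/R_C = 7.3/4.7 = 1.55 mA.
Check: β·I_B = 1.82 mA > I_C = 1.55 mA, confirming saturation.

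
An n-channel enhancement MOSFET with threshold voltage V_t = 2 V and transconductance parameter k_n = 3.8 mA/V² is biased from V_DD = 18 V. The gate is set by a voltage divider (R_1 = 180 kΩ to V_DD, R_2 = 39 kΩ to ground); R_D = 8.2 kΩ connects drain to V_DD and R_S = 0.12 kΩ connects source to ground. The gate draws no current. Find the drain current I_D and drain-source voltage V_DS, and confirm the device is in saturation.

I_D ≈ 1.8 mA, V_DS ≈ 2.7 V

V_G = V_DD·R_2/(R_1+R_2) = 18×39/219 = 3.21 V.
Assume saturation: I_D = (k_n/2)(V_GS − V_t)² with V_GS = V_G − I_D·R_S = 3.21 − 0.12·I_D.
Substituting gives 0.0274·I_D² − 1.55·I_D + 2.76 = 0, with roots I_D = 1.84 or 54.8 mA.
The root I_D = 54.8 mA gives V_GS = -3.37 V ≤ V_t, so take I_D = 1.84 mA.
Then V_GS = 2.98 V and V_DS = V_DD − I_D(R_D+R_S) = 18 − 1.84×8.32 = 2.68 V.
Saturation requires V_DS ≥ V_GS − V_t = 0.984 V; 2.68 ≥ 0.984 ✓.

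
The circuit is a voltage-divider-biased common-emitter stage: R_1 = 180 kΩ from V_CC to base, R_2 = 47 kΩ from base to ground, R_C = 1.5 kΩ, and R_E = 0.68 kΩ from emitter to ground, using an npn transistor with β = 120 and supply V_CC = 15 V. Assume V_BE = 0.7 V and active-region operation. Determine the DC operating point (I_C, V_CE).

Thevenize the base divider: V_Th = V_CC·R_2/(R_1+R_2) = 15×47/227 = 3.11 V, R_Th = R_1‖R_2 = 37.3 kΩ.
Base-emitter loop: V_Th = I_B·R_Th + V_BE + (β+1)I_B·R_E, so I_B = (3.11 − 0.7) / (37.3 + 121×0.68) = 0.0201 mA.
I_C = β·I_B = 120×0.0201 = 2.41 mA, and I_E = (β+1)I_B = 2.43 mA.
V_CE = V_CC − I_C·R_C − I_E·R_E = 15 − 2.41×1.5 − 2.43×0.68 = 9.72 V.
V_CE = 9.72 V > 0.2 V confirms active-region operation.

I_C ≈ 2.4 mA, V_CE ≈ 9.7 V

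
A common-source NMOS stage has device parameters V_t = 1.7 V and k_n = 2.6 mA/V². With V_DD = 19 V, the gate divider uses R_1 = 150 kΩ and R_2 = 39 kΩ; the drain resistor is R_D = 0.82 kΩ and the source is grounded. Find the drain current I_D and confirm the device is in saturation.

V_G = V_DD·R_2/(R_1+R_2) = 19×39/189 = 3.92 V. With the source grounded, V_GS = V_G = 3.92 V.
Assume saturation: I_D = (k_n/2)(V_GS − V_t)² = (2.6/2)×(3.92 − 1.7)² = 1.3×2.22² = 6.41 mA.
V_DS = V_DD − I_D·R_D = 19 − 6.41×0.82 = 13.7 V.
Saturation requires V_DS ≥ V_GS − V_t = 2.22 V; 13.7 ≥ 2.22 ✓.

I_D ≈ 6.4 mA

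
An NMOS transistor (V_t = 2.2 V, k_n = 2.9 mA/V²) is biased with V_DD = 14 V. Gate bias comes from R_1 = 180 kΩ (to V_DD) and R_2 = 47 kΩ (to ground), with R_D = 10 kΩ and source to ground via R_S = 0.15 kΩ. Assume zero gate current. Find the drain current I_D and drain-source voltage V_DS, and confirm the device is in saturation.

V_G = V_DD·R_2/(R_1+R_2) = 14×47/227 = 2.9 V.
Assume saturation: I_D = (k_n/2)(V_GS − V_t)² with V_GS = V_G − I_D·R_S = 2.9 − 0.15·I_D.
Substituting gives 0.0326·I_D² − 1.3·I_D + 0.708 = 0, with roots I_D = 0.55 or 39.4 mA.
The root I_D = 39.4 mA gives V_GS = -3.01 V ≤ V_t, so take I_D = 0.55 mA.
Then V_GS = 2.82 V and V_DS = V_DD − I_D(R_D+R_S) = 14 − 0.55×10.2 = 8.41 V.
Saturation requires V_DS ≥ V_GS − V_t = 0.616 V; 8.41 ≥ 0.616 ✓.

I_D ≈ 0.55 mA, V_DS ≈ 8.4 V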